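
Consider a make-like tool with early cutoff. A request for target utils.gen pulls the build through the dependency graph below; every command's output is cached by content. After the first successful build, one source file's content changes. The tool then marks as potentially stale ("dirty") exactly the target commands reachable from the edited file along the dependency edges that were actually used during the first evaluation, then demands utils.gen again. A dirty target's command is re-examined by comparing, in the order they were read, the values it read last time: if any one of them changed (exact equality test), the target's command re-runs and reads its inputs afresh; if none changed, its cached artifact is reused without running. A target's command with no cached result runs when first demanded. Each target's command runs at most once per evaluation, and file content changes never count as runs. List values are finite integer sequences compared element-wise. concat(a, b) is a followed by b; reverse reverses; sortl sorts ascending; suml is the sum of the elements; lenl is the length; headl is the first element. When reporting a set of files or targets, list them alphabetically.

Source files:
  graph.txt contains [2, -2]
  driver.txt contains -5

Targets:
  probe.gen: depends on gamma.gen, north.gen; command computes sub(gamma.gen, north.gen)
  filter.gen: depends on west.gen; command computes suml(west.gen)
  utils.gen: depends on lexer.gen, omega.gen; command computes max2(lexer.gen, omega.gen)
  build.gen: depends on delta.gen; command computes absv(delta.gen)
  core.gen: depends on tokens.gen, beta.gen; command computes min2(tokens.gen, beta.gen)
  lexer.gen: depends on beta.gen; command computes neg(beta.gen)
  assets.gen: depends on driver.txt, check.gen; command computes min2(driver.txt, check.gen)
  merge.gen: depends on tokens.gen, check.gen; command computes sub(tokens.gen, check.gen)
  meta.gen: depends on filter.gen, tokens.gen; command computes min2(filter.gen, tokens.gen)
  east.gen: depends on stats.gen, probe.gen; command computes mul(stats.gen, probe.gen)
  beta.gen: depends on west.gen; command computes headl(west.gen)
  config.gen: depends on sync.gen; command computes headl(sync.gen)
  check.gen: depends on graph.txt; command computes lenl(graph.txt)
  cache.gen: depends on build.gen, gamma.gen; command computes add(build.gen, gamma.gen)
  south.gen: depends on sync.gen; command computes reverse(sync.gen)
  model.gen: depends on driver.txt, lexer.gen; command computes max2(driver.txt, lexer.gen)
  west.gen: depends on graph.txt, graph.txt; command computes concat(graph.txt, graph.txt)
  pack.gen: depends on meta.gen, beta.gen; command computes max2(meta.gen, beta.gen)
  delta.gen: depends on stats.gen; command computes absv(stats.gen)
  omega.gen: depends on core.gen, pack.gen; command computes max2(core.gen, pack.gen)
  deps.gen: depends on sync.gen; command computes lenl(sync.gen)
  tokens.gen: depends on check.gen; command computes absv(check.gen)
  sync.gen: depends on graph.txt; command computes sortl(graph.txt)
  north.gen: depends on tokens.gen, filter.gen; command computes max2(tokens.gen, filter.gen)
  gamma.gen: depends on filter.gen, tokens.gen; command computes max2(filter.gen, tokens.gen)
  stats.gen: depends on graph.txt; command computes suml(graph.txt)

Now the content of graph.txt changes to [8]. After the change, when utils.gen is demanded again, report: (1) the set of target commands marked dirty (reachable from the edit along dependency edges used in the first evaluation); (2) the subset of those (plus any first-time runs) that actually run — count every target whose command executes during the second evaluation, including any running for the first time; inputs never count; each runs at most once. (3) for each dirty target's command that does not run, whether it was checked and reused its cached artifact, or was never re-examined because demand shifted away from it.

First demand of the output computes:
  check.gen = lenl([2, -2]) = 2
  tokens.gen = absv(2) = 2
  west.gen = concat([2, -2], [2, -2]) = [2, -2, 2, -2]
  beta.gen = headl([2, -2, 2, -2]) = 2
  core.gen = min2(2, 2) = 2
  filter.gen = suml([2, -2, 2, -2]) = 0
  lexer.gen = neg(2) = -2
  meta.gen = min2(0, 2) = 0
  pack.gen = max2(0, 2) = 2
  omega.gen = max2(2, 2) = 2
  utils.gen = max2(-2, 2) = 2

After the edit, cleaning proceeds:
  check.gen: a read changed (graph.txt [2, -2]->[8]) — executes, giving 1.
  tokens.gen: a read changed (check.gen 2->1) — executes, giving 1.
  west.gen: a read changed (graph.txt [2, -2]->[8]; graph.txt [2, -2]->[8]) — executes, giving [8, 8].
  beta.gen: a read changed (west.gen [2, -2, 2, -2]->[8, 8]) — executes, giving 8.
  core.gen: a read changed (tokens.gen 2->1; beta.gen 2->8) — executes, giving 1.
  filter.gen: a read changed (west.gen [2, -2, 2, -2]->[8, 8]) — executes, giving 16.
  lexer.gen: a read changed (beta.gen 2->8) — executes, giving -8.
  meta.gen: a read changed (filter.gen 0->16; tokens.gen 2->1) — executes, giving 1.
  pack.gen: a read changed (meta.gen 0->1; beta.gen 2->8) — executes, giving 8.
  omega.gen: a read changed (core.gen 2->1; pack.gen 2->8) — executes, giving 8.
  utils.gen: a read changed (lexer.gen -2->-8; omega.gen 2->8) — executes, giving 8.

The edit dirties: beta.gen, check.gen, core.gen, filter.gen, lexer.gen, meta.gen, omega.gen, pack.gen, tokens.gen, utils.gen, west.gen.
11 target commands run: beta.gen, check.gen, core.gen, filter.gen, lexer.gen, meta.gen, omega.gen, pack.gen, tokens.gen, utils.gen, west.gen.
No dirty target's command escaped a run.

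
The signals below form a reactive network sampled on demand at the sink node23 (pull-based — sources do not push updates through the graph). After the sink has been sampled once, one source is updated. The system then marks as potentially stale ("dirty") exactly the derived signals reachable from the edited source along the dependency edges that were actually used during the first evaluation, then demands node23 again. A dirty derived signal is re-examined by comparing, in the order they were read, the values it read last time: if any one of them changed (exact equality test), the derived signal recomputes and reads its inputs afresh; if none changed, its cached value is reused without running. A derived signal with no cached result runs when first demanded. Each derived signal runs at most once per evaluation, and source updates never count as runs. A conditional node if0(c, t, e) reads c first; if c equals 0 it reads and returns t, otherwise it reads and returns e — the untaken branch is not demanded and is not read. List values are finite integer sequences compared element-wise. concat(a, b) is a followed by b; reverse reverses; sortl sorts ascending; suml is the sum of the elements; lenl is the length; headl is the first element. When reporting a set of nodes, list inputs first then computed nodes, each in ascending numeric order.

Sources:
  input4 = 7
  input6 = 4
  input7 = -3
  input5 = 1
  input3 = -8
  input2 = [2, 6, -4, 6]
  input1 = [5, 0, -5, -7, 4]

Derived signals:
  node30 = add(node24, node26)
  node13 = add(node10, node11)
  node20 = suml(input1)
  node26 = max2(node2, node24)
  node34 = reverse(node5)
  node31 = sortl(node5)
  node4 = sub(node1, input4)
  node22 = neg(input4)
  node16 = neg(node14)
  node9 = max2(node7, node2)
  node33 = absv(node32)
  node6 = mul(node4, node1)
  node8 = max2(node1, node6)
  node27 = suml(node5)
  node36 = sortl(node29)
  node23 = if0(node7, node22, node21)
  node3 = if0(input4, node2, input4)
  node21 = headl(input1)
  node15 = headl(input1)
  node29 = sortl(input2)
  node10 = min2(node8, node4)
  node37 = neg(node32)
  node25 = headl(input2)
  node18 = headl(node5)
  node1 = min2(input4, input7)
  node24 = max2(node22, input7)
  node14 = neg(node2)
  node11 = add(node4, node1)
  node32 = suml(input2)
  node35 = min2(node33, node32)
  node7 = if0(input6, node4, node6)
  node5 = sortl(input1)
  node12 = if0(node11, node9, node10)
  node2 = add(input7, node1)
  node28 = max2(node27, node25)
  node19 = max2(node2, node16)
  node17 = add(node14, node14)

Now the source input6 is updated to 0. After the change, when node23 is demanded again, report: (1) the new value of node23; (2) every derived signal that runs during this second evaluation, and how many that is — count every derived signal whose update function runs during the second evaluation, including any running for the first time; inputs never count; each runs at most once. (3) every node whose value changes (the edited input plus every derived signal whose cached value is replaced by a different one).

Initial pass — values computed on the first demand:
  node1 = min2(7, -3) = -3
  node4 = sub(-3, 7) = -10
  node6 = mul(-10, -3) = 30
  node7 = if0(input6=4 -> else branch node6) = 30
  node21 = headl([5, 0, -5, -7, 4]) = 5
  node23 = if0(node7=30 -> else branch node21) = 5

Second demand — change propagation:
  node7: re-runs because input6 4->0; new result -10.
  node23: re-runs because node7 30->-10; new result 5 (unchanged).

node23 now evaluates to 5.
Run set: node7, node23 (2 run).
Changed values: input6, node7.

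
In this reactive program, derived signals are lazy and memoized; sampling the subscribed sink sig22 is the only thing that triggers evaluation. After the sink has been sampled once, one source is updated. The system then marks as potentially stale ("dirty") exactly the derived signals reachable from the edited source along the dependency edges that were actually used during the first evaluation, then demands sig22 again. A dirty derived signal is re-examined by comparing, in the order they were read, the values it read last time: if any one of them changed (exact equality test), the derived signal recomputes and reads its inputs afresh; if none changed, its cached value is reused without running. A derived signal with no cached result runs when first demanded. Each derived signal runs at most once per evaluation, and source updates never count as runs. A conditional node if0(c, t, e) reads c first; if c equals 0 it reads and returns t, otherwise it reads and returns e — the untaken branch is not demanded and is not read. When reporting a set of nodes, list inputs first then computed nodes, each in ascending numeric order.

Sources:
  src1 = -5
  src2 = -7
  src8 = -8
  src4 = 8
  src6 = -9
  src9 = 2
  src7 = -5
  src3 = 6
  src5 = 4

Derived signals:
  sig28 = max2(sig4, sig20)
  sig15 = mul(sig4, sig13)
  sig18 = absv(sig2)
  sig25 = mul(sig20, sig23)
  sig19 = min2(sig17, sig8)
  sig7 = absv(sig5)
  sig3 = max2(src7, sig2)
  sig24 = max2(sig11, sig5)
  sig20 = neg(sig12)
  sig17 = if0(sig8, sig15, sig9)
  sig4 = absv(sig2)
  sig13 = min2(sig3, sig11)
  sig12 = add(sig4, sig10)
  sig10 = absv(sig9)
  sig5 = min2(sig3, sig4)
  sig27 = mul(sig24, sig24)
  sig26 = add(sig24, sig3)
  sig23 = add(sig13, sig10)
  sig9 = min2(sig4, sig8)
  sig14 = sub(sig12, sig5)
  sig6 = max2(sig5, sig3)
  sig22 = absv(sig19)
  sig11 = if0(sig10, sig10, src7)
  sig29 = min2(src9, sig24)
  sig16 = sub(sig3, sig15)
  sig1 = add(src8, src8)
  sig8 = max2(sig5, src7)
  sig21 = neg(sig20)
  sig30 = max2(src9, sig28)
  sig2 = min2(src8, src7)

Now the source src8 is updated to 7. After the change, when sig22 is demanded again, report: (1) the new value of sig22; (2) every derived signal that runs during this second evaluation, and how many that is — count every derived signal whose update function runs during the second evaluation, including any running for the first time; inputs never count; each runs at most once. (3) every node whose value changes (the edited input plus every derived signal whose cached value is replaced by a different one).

First demand of the output computes:
  sig2 = min2(-8, -5) = -8
  sig3 = max2(-5, -8) = -5
  sig4 = absv(-8) = 8
  sig5 = min2(-5, 8) = -5
  sig8 = max2(-5, -5) = -5
  sig9 = min2(8, -5) = -5
  sig17 = if0(sig8=-5 -> else branch sig9) = -5
  sig19 = min2(-5, -5) = -5
  sig22 = absv(-5) = 5

After the edit, cleaning proceeds:
  sig2: a read changed (src8 -8->7) — executes, giving -5.
  sig3: a read changed (sig2 -8->-5) — executes, giving -5 — identical to its old value.
  sig4: a read changed (sig2 -8->-5) — executes, giving 5.
  sig5: a read changed (sig4 8->5) — executes, giving -5 — identical to its old value.
  sig8: dirty, but its reads are unchanged (sig5 unchanged, src7 unchanged); cached -5 stands.
  sig9: a read changed (sig4 8->5) — executes, giving -5 — identical to its old value.
  sig17: dirty, but its reads are unchanged (sig8 unchanged, sig9 unchanged); cached -5 stands.
  sig19: dirty, but its reads are unchanged (sig17 unchanged, sig8 unchanged); cached -5 stands.
  sig22: dirty, but its reads are unchanged (sig19 unchanged); cached 5 stands.

Note where the cutoff bites: sig8 is checked, finds nothing changed, and keeps its cache.

Demanding sig22 again yields 5.
5 derived signals run: sig2, sig3, sig4, sig5, sig9.
The nodes whose values change: src8, sig2, sig4.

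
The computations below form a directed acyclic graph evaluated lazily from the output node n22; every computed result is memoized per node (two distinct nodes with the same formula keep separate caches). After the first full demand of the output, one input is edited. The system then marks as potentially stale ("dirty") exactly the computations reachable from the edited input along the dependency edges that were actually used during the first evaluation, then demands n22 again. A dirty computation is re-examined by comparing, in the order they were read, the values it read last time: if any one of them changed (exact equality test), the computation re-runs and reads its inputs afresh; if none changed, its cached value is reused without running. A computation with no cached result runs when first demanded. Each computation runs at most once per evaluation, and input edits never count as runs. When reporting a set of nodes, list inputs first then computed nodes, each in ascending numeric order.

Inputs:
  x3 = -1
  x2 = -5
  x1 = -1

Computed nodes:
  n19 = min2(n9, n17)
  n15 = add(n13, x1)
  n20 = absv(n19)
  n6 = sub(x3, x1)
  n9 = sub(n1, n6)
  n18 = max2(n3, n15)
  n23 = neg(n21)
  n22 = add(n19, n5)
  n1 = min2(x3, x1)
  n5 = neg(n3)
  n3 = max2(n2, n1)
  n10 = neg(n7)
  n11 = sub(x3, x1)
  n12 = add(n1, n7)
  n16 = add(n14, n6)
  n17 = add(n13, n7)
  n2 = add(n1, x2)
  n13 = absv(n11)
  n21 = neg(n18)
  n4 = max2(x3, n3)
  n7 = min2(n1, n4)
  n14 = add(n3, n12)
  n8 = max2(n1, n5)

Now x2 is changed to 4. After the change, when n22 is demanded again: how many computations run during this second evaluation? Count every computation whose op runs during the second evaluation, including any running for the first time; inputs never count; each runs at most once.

6 computations run: n2, n3, n4, n5, n7, n22.
Note where the cutoff bites: n17 is checked, finds nothing changed, and keeps its cache.

First demand of the output computes:
  n1 = min2(-1, -1) = -1
  n2 = add(-1, -5) = -6
  n3 = max2(-6, -1) = -1
  n4 = max2(-1, -1) = -1
  n5 = neg(-1) = 1
  n6 = sub(-1, -1) = 0
  n7 = min2(-1, -1) = -1
  n9 = sub(-1, 0) = -1
  n11 = sub(-1, -1) = 0
  n13 = absv(0) = 0
  n17 = add(0, -1) = -1
  n19 = min2(-1, -1) = -1
  n22 = add(-1, 1) = 0

After the edit, cleaning proceeds:
  n2: a read changed (x2 -5->4) — executes, giving 3.
  n3: a read changed (n2 -6->3) — executes, giving 3.
  n4: a read changed (n3 -1->3) — executes, giving 3.
  n5: a read changed (n3 -1->3) — executes, giving -3.
  n7: a read changed (n4 -1->3) — executes, giving -1 — identical to its old value.
  n17: dirty, but its reads are unchanged (n13 unchanged, n7 unchanged); cached -1 stands.
  n19: dirty, but its reads are unchanged (n9 unchanged, n17 unchanged); cached -1 stands.
  n22: a read changed (n5 1->-3) — executes, giving -4.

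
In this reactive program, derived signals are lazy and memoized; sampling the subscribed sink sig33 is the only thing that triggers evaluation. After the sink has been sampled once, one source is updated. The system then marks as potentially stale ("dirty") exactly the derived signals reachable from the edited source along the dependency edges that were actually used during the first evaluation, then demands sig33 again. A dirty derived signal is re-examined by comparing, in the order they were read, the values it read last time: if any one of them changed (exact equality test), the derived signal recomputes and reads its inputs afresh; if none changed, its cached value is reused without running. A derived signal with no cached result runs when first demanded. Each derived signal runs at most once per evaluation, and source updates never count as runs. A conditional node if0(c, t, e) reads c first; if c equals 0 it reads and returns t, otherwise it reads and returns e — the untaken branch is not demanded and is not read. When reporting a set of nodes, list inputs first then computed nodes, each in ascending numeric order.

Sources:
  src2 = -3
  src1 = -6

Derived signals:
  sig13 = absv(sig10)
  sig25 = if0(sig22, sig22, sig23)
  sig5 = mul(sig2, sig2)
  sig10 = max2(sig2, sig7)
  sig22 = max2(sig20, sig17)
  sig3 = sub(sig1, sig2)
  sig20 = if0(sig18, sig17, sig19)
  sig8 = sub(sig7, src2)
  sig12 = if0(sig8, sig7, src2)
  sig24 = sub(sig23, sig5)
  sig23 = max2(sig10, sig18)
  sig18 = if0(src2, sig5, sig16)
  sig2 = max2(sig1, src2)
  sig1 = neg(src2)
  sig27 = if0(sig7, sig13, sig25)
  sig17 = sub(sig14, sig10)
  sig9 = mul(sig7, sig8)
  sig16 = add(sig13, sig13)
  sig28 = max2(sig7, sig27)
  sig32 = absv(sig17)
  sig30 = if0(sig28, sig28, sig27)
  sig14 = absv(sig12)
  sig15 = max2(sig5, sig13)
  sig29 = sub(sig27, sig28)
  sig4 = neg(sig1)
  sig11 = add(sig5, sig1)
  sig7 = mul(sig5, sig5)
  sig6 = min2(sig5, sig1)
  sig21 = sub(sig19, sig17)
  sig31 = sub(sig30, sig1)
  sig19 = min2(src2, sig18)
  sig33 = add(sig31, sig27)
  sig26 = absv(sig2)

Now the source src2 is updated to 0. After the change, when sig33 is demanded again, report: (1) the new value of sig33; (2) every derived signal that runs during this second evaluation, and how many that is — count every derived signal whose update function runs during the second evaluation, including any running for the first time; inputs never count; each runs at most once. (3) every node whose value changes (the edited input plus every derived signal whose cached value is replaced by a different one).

First demand of the output computes:
  sig1 = neg(-3) = 3
  sig2 = max2(3, -3) = 3
  sig5 = mul(3, 3) = 9
  sig7 = mul(9, 9) = 81
  sig8 = sub(81, -3) = 84
  sig10 = max2(3, 81) = 81
  sig12 = if0(sig8=84 -> else branch src2) = -3
  sig13 = absv(81) = 81
  sig14 = absv(-3) = 3
  sig16 = add(81, 81) = 162
  sig17 = sub(3, 81) = -78
  sig18 = if0(src2=-3 -> else branch sig16) = 162
  sig19 = min2(-3, 162) = -3
  sig20 = if0(sig18=162 -> else branch sig19) = -3
  sig22 = max2(-3, -78) = -3
  sig23 = max2(81, 162) = 162
  sig25 = if0(sig22=-3 -> else branch sig23) = 162
  sig27 = if0(sig7=81 -> else branch sig25) = 162
  sig28 = max2(81, 162) = 162
  sig30 = if0(sig28=162 -> else branch sig27) = 162
  sig31 = sub(162, 3) = 159
  sig33 = add(159, 162) = 321

After the edit, cleaning proceeds:
  sig1: a read changed (src2 -3->0) — executes, giving 0.
  sig2: a read changed (sig1 3->0; src2 -3->0) — executes, giving 0.
  sig5: a read changed (sig2 3->0; sig2 3->0) — executes, giving 0.
  sig7: a read changed (sig5 9->0; sig5 9->0) — executes, giving 0.
  sig8: stays stale; no demand reaches it after the flip.
  sig10: a read changed (sig2 3->0; sig7 81->0) — executes, giving 0.
  sig12: stays stale; no demand reaches it after the flip.
  sig13: a read changed (sig10 81->0) — executes, giving 0.
  sig14: stays stale; no demand reaches it after the flip.
  sig16: stays stale; no demand reaches it after the flip.
  sig17: stays stale; no demand reaches it after the flip.
  sig18: stays stale; no demand reaches it after the flip.
  sig19: stays stale; no demand reaches it after the flip.
  sig20: stays stale; no demand reaches it after the flip.
  sig22: stays stale; no demand reaches it after the flip.
  sig23: stays stale; no demand reaches it after the flip.
  sig25: stays stale; no demand reaches it after the flip.
  sig27: a read changed (sig7 81->0) — executes, giving 0.
  sig28: a read changed (sig7 81->0; sig27 162->0) — executes, giving 0.
  sig30: a read changed (sig28 162->0; sig27 162->0) — executes, giving 0.
  sig31: a read changed (sig30 162->0; sig1 3->0) — executes, giving 0.
  sig33: a read changed (sig31 159->0; sig27 162->0) — executes, giving 0.

Note the branch switch — demand abandons sig8, sig12, sig14, sig16, sig17, sig18, sig19, sig20, sig22, sig23, sig25, which are never re-examined.

Demanding sig33 again yields 0.
11 derived signals run: sig1, sig2, sig5, sig7, sig10, sig13, sig27, sig28, sig30, sig31, sig33.
The nodes whose values change: src2, sig1, sig2, sig5, sig7, sig10, sig13, sig27, sig28, sig30, sig31, sig33.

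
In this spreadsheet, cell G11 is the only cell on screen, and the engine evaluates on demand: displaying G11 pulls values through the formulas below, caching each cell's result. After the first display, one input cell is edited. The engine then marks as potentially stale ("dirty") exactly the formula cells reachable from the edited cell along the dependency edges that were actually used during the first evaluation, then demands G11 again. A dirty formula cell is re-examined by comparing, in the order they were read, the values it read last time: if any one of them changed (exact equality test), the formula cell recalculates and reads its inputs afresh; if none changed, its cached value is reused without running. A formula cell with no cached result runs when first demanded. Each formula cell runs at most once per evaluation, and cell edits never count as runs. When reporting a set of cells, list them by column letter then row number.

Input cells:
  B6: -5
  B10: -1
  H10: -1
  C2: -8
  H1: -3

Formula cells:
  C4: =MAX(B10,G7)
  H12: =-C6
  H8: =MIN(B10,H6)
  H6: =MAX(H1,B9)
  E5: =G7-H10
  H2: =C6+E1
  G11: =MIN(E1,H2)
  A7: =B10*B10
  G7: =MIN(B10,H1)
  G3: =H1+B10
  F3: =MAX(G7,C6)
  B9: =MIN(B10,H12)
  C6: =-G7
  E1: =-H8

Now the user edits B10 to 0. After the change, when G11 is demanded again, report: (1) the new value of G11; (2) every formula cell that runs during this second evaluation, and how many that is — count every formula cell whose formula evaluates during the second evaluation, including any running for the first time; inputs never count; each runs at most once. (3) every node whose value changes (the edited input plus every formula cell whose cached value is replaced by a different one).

G11 now evaluates to 3.
Run set: B9, G7, H8 (3 run).
Changed values: B10.
The important point: at C6 every value read last time is unchanged, so the dirty flag clears without a run.

Initial pass — values computed on the first demand:
  G7 = MIN(-1, -3) = -3
  C6 = -(-3) = 3
  H12 = -(3) = -3
  B9 = MIN(-1, -3) = -3
  H6 = MAX(-3, -3) = -3
  H8 = MIN(-1, -3) = -3
  E1 = -(-3) = 3
  H2 = 3 + 3 = 6
  G11 = MIN(3, 6) = 3

Second demand — change propagation:
  G7: re-runs because B10 -1->0; new result -3 (unchanged).
  C6: re-examined; everything it read last time is the same (G7 unchanged) — cache 3 kept, no run.
  H12: re-examined; everything it read last time is the same (C6 unchanged) — cache -3 kept, no run.
  B9: re-runs because B10 -1->0; new result -3 (unchanged).
  H6: re-examined; everything it read last time is the same (H1 unchanged, B9 unchanged) — cache -3 kept, no run.
  H8: re-runs because B10 -1->0; new result -3 (unchanged).
  E1: re-examined; everything it read last time is the same (H8 unchanged) — cache 3 kept, no run.
  H2: re-examined; everything it read last time is the same (C6 unchanged, E1 unchanged) — cache 6 kept, no run.
  G11: re-examined; everything it read last time is the same (E1 unchanged, H2 unchanged) — cache 3 kept, no run.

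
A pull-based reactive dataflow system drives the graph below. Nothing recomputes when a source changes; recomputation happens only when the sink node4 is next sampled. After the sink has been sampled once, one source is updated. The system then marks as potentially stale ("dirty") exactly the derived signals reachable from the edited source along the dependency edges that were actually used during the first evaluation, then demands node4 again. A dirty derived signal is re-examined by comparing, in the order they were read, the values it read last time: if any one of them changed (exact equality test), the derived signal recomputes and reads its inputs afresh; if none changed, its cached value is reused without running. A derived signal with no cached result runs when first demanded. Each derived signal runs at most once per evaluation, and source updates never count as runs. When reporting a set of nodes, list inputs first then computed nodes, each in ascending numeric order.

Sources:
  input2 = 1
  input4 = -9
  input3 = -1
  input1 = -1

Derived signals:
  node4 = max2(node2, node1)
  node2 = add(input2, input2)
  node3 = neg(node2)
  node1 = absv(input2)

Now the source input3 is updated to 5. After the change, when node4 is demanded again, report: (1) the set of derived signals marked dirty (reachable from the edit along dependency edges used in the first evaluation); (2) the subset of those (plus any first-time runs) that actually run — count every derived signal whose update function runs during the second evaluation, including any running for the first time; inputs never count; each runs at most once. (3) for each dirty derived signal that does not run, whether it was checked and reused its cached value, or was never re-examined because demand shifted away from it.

Marked dirty: none.
Derived signals that run: none — 0 in total.
Every dirty derived signal ran.
Key observation: input3 is never demanded by the output, so the edit triggers no recomputation at all.

First evaluation (everything demanded from the output):
  node1 = absv(1) = 1
  node2 = add(1, 1) = 2
  node4 = max2(2, 1) = 2

Propagation after the edit:
  input3 feeds no computation that the output demands — nothing is marked dirty and nothing runs.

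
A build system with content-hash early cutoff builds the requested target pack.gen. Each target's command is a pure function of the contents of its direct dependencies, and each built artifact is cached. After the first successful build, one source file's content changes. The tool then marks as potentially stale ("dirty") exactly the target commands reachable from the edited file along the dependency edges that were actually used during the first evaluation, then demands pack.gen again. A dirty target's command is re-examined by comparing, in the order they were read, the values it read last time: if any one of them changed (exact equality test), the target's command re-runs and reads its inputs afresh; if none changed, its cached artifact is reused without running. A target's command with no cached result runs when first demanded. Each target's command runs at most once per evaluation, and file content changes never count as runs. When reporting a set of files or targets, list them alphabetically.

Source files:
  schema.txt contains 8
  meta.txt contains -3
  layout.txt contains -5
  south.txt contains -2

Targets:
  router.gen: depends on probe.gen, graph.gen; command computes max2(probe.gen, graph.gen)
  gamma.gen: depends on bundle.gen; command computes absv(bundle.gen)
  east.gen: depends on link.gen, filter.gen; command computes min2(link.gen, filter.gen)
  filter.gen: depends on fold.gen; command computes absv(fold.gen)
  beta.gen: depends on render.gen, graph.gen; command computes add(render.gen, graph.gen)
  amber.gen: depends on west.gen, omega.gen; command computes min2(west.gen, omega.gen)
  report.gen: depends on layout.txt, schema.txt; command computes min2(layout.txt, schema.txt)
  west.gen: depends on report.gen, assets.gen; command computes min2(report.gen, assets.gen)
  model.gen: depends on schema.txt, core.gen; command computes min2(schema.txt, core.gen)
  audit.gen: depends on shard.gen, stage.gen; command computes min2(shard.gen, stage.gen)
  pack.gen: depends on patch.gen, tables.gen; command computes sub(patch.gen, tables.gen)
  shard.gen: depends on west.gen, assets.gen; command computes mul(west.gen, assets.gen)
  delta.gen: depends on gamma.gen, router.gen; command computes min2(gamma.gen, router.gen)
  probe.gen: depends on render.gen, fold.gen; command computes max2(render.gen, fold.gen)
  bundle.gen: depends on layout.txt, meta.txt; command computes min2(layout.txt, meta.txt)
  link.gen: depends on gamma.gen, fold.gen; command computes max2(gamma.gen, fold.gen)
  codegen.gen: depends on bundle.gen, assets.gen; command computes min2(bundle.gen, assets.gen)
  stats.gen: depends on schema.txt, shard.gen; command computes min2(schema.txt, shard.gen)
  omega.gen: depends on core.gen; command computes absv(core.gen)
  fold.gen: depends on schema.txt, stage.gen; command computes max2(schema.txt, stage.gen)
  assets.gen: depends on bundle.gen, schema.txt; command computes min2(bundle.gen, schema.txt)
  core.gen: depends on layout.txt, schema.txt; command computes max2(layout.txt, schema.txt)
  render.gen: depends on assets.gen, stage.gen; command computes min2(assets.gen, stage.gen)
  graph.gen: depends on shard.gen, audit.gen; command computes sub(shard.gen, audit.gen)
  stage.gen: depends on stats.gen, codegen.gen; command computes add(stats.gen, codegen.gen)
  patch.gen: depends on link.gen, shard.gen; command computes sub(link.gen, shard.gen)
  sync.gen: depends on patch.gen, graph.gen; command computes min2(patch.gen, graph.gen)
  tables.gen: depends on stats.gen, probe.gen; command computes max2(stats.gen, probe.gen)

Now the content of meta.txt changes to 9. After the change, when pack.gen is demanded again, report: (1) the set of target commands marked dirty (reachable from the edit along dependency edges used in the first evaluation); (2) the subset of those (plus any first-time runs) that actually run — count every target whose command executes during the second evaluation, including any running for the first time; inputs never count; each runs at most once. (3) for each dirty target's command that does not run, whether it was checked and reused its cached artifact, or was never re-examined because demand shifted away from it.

First evaluation (everything demanded from the output):
  bundle.gen = min2(-5, -3) = -5
  assets.gen = min2(-5, 8) = -5
  codegen.gen = min2(-5, -5) = -5
  gamma.gen = absv(-5) = 5
  report.gen = min2(-5, 8) = -5
  west.gen = min2(-5, -5) = -5
  shard.gen = mul(-5, -5) = 25
  stats.gen = min2(8, 25) = 8
  stage.gen = add(8, -5) = 3
  fold.gen = max2(8, 3) = 8
  link.gen = max2(5, 8) = 8
  patch.gen = sub(8, 25) = -17
  render.gen = min2(-5, 3) = -5
  probe.gen = max2(-5, 8) = 8
  tables.gen = max2(8, 8) = 8
  pack.gen = sub(-17, 8) = -25

Propagation after the edit:
  bundle.gen: runs — meta.txt -3->9; result -5 (same value as before).
  assets.gen: checked — values it read are unchanged (bundle.gen unchanged, schema.txt unchanged); reused cached -5 without running.
  codegen.gen: checked — values it read are unchanged (bundle.gen unchanged, assets.gen unchanged); reused cached -5 without running.
  gamma.gen: checked — values it read are unchanged (bundle.gen unchanged); reused cached 5 without running.
  west.gen: checked — values it read are unchanged (report.gen unchanged, assets.gen unchanged); reused cached -5 without running.
  shard.gen: checked — values it read are unchanged (west.gen unchanged, assets.gen unchanged); reused cached 25 without running.
  stats.gen: checked — values it read are unchanged (schema.txt unchanged, shard.gen unchanged); reused cached 8 without running.
  stage.gen: checked — values it read are unchanged (stats.gen unchanged, codegen.gen unchanged); reused cached 3 without running.
  fold.gen: checked — values it read are unchanged (schema.txt unchanged, stage.gen unchanged); reused cached 8 without running.
  link.gen: checked — values it read are unchanged (gamma.gen unchanged, fold.gen unchanged); reused cached 8 without running.
  patch.gen: checked — values it read are unchanged (link.gen unchanged, shard.gen unchanged); reused cached -17 without running.
  render.gen: checked — values it read are unchanged (assets.gen unchanged, stage.gen unchanged); reused cached -5 without running.
  probe.gen: checked — values it read are unchanged (render.gen unchanged, fold.gen unchanged); reused cached 8 without running.
  tables.gen: checked — values it read are unchanged (stats.gen unchanged, probe.gen unchanged); reused cached 8 without running.
  pack.gen: checked — values it read are unchanged (patch.gen unchanged, tables.gen unchanged); reused cached -25 without running.

Key observation: the change is absorbed at bundle.gen — it re-runs but produces the same value, and the output's value is unchanged.

Marked dirty: assets.gen, bundle.gen, codegen.gen, fold.gen, gamma.gen, link.gen, pack.gen, patch.gen, probe.gen, render.gen, shard.gen, stage.gen, stats.gen, tables.gen, west.gen.
Target commands that run: bundle.gen — 1 in total.
Checked but reused from cache: assets.gen, codegen.gen, fold.gen, gamma.gen, link.gen, pack.gen, patch.gen, probe.gen, render.gen, shard.gen, stage.gen, stats.gen, tables.gen, west.gen.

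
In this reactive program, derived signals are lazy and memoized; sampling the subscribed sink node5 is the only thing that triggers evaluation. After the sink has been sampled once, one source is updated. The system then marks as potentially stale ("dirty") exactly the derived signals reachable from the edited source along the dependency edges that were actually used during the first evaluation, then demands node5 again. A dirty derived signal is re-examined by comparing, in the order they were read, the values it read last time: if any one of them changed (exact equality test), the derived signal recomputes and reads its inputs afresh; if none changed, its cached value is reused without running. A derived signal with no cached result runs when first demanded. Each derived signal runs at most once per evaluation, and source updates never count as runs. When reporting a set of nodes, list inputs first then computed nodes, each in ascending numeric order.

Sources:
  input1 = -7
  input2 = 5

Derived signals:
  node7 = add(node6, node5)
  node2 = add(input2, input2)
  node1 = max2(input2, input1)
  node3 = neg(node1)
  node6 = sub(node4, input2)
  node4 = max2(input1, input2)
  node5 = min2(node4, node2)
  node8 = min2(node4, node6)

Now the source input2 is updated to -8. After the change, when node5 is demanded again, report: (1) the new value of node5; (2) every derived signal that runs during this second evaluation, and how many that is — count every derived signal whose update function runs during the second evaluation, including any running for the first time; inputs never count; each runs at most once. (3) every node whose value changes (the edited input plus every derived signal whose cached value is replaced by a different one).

Demanding node5 again yields -16.
3 derived signals run: node2, node4, node5.
The nodes whose values change: input2, node2, node4, node5.

First demand of the output computes:
  node2 = add(5, 5) = 10
  node4 = max2(-7, 5) = 5
  node5 = min2(5, 10) = 5

After the edit, cleaning proceeds:
  node2: a read changed (input2 5->-8; input2 5->-8) — executes, giving -16.
  node4: a read changed (input2 5->-8) — executes, giving -7.
  node5: a read changed (node4 5->-7; node2 10->-16) — executes, giving -16.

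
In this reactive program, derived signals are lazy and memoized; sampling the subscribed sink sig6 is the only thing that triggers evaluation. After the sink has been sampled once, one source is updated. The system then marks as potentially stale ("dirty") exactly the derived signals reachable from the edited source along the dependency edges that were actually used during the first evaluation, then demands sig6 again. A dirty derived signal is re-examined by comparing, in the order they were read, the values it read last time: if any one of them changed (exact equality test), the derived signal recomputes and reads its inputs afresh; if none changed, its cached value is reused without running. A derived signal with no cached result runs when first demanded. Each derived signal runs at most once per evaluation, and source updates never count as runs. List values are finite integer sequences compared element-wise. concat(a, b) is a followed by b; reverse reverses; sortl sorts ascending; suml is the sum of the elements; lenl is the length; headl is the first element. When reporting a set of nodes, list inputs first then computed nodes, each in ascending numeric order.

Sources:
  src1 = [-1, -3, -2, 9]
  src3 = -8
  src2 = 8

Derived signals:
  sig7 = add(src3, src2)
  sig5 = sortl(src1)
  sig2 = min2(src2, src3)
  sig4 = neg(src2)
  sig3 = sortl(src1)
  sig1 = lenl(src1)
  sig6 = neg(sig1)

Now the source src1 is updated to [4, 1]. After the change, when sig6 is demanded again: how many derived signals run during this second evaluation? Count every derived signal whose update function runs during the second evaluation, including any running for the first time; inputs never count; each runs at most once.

2 derived signals run: sig1, sig6.

First demand of the output computes:
  sig1 = lenl([-1, -3, -2, 9]) = 4
  sig6 = neg(4) = -4

After the edit, cleaning proceeds:
  sig1: a read changed (src1 [-1, -3, -2, 9]->[4, 1]) — executes, giving 2.
  sig6: a read changed (sig1 4->2) — executes, giving -2.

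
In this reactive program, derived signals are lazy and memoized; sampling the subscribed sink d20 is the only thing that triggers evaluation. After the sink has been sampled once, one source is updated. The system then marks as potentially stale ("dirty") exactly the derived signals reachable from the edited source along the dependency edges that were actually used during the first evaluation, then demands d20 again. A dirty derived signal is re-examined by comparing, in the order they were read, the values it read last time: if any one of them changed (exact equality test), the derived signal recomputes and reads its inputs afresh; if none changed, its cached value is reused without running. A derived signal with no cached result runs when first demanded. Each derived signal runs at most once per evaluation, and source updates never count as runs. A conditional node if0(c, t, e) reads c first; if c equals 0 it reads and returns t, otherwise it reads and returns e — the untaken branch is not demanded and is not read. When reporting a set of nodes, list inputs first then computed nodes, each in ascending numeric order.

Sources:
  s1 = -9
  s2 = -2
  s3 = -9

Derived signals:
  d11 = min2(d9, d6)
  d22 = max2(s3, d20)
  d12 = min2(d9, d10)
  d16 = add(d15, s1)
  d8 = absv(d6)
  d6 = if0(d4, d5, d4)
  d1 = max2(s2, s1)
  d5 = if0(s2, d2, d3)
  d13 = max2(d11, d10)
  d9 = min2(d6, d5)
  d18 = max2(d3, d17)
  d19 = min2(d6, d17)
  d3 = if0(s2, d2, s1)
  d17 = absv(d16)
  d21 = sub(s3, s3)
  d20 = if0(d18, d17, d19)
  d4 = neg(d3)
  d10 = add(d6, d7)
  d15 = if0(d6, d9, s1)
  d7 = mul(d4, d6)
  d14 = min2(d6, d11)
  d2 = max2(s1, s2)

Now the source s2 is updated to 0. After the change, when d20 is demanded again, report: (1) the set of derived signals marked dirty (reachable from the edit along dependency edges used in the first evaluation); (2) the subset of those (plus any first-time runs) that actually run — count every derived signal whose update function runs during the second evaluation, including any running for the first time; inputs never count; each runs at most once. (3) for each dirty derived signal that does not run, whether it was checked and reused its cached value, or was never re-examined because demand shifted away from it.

First demand of the output computes:
  d3 = if0(s2=-2 -> else branch s1) = -9
  d4 = neg(-9) = 9
  d6 = if0(d4=9 -> else branch d4) = 9
  d15 = if0(d6=9 -> else branch s1) = -9
  d16 = add(-9, -9) = -18
  d17 = absv(-18) = 18
  d18 = max2(-9, 18) = 18
  d19 = min2(9, 18) = 9
  d20 = if0(d18=18 -> else branch d19) = 9

After the edit, cleaning proceeds:
  d2: had never run; runs now, result 0.
  d3: a read changed (s2 -2->0) — executes, giving 0.
  d4: a read changed (d3 -9->0) — executes, giving 0.
  d5: had never run; runs now, result 0.
  d6: a read changed (d4 9->0; d4 9->0) — executes, giving 0.
  d9: had never run; runs now, result 0.
  d15: a read changed (d6 9->0) — executes, giving 0.
  d16: a read changed (d15 -9->0) — executes, giving -9.
  d17: a read changed (d16 -18->-9) — executes, giving 9.
  d18: a read changed (d3 -9->0; d17 18->9) — executes, giving 9.
  d19: a read changed (d6 9->0; d17 18->9) — executes, giving 0.
  d20: a read changed (d18 18->9; d19 9->0) — executes, giving 0.

Note the branch switch — d2, d5, d9 had no cache and run now for the first time.

The edit dirties: d3, d4, d6, d15, d16, d17, d18, d19, d20.
12 derived signals run: d2, d3, d4, d5, d6, d9, d15, d16, d17, d18, d19, d20.
No dirty derived signal escaped a run.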